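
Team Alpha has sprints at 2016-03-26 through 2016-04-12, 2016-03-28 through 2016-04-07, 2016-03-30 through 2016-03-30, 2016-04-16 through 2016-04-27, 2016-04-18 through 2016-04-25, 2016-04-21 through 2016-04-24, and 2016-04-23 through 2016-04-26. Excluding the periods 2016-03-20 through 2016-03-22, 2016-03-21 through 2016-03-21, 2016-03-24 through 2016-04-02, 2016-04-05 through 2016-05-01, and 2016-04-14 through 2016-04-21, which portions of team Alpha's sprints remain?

First set merges to 2016-03-26 through 2016-04-12, 2016-04-16 through 2016-04-27.
Second set merges to 2016-03-20 through 2016-03-22, 2016-03-24 through 2016-04-02, 2016-04-05 through 2016-05-01.
2016-03-26 through 2016-04-12 with B removed leaves 2016-04-03 through 2016-04-04.
2016-04-16 through 2016-04-27 lies entirely inside B → drops out.

2016-04-03 through 2016-04-04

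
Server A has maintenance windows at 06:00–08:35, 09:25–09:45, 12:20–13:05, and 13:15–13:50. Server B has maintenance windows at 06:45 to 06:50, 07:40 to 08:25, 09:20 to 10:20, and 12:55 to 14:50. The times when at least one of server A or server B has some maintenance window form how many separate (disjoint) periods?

3

A ∪ B = 06:00-08:35, 09:20-10:20, 12:20-14:50.
That is 3 disjoint pieces.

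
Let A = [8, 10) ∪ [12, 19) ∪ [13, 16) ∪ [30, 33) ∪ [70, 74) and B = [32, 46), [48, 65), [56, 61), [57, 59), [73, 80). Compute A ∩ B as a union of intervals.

First set merges to [8, 10), [12, 19), [30, 33), [70, 74).
Second set merges to [32, 46), [48, 65), [73, 80).
[8, 10) meets no B interval.
[12, 19) meets no B interval.
[30, 33) ∩ B → [32, 33).
[70, 74) ∩ B → [73, 74).

[32, 33) ∪ [73, 74)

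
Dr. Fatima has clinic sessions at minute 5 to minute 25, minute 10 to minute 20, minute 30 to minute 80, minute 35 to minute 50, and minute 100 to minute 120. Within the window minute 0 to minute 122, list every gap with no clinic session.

Covered (merged): minute 5 to minute 25, minute 30 to minute 80, minute 100 to minute 120.
Complement within minute 0 to minute 122: minute 0 to minute 5, minute 25 to minute 30, minute 80 to minute 100, minute 120 to minute 122.

minute 0 to minute 5, minute 25 to minute 30, minute 80 to minute 100, minute 120 to minute 122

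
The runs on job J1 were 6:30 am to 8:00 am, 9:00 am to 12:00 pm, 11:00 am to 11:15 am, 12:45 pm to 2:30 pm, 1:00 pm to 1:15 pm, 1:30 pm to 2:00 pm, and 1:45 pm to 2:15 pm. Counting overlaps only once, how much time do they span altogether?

6 h 15 min

Merged: 6:30 am–8:00 am, 9:00 am–12:00 pm, 12:45 pm–2:30 pm.
Lengths: 1 h 30 min + 3 h + 1 h 45 min = 6 h 15 min.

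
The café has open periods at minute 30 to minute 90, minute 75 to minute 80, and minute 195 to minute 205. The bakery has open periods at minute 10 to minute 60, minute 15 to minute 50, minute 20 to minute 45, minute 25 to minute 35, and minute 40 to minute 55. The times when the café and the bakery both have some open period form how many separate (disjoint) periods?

Merge the first list: minute 30 to minute 90, minute 195 to minute 205.
Merge the second list: minute 10 to minute 60.
A ∩ B = minute 30 to minute 60.
That is 1 disjoint piece.

1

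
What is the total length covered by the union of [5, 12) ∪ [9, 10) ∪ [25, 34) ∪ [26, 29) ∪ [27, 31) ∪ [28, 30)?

Merged: [5, 12), [25, 34).
Lengths: 7 + 9 = 16.

16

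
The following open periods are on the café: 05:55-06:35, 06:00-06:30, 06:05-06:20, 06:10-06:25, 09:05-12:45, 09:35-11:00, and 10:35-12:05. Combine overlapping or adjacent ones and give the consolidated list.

05:55-06:35, 09:05-12:45

06:00-06:30 overlaps/touches 05:55-06:35 → extend to 05:55-06:35.
06:05-06:20 overlaps/touches 05:55-06:35 → extend to 05:55-06:35.
06:10-06:25 overlaps/touches 05:55-06:35 → extend to 05:55-06:35.
09:05-12:45 is disjoint → start new block.
09:35-11:00 overlaps/touches 09:05-12:45 → extend to 09:05-12:45.
10:35-12:05 overlaps/touches 09:05-12:45 → extend to 09:05-12:45.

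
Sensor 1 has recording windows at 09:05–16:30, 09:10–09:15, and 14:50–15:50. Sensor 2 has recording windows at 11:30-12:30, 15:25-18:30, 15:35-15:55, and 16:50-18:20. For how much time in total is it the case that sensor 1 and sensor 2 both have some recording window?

Merge the first list: 09:05–16:30.
Merge the second list: 11:30–12:30, 15:25–18:30.
A ∩ B = 11:30–12:30, 15:25–16:30.
Total: 1 h + 1 h 5 min = 2 h 5 min.

2 h 5 min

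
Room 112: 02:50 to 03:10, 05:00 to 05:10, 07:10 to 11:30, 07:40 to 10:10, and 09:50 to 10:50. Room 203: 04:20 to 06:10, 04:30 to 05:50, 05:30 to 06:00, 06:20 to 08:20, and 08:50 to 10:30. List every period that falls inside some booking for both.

05:00–05:10, 07:10–08:20, 08:50–10:30

First set merges to 02:50–03:10, 05:00–05:10, 07:10–11:30.
Second set merges to 04:20–06:10, 06:20–08:20, 08:50–10:30.
02:50–03:10 meets no B interval.
05:00–05:10 ∩ B → 05:00–05:10.
07:10–11:30 ∩ B → 07:10–08:20, 08:50–10:30.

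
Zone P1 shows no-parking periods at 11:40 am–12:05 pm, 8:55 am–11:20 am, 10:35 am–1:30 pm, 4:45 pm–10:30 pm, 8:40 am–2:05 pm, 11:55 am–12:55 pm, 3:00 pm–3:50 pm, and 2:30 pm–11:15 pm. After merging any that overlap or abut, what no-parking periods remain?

Sort by start: 8:40 am–2:05 pm, 8:55 am–11:20 am, 10:35 am–1:30 pm, 11:40 am–12:05 pm, 11:55 am–12:55 pm, 2:30 pm–11:15 pm, 3:00 pm–3:50 pm, 4:45 pm–10:30 pm.
8:55 am–11:20 am overlaps/touches 8:40 am–2:05 pm → extend to 8:40 am–2:05 pm.
10:35 am–1:30 pm overlaps/touches 8:40 am–2:05 pm → extend to 8:40 am–2:05 pm.
11:40 am–12:05 pm overlaps/touches 8:40 am–2:05 pm → extend to 8:40 am–2:05 pm.
11:55 am–12:55 pm overlaps/touches 8:40 am–2:05 pm → extend to 8:40 am–2:05 pm.
2:30 pm–11:15 pm is disjoint → start new block.
3:00 pm–3:50 pm overlaps/touches 2:30 pm–11:15 pm → extend to 2:30 pm–11:15 pm.
4:45 pm–10:30 pm overlaps/touches 2:30 pm–11:15 pm → extend to 2:30 pm–11:15 pm.

8:40 am–2:05 pm, 2:30 pm–11:15 pm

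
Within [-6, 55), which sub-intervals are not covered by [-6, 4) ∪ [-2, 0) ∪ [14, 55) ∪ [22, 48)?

[4, 14)

Covered (merged): [-6, 4), [14, 55).
Gaps within [-6, 55): [4, 14).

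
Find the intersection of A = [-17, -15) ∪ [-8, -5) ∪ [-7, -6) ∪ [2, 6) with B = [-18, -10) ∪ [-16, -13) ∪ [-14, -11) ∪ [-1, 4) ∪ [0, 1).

Merge the first list: [-17, -15), [-8, -5), [2, 6).
Merge the second list: [-18, -10), [-1, 4).
[-17, -15) overlaps B on [-17, -15).
[-8, -5) falls entirely outside B.
[2, 6) overlaps B on [2, 4).

[-17, -15) ∪ [2, 4)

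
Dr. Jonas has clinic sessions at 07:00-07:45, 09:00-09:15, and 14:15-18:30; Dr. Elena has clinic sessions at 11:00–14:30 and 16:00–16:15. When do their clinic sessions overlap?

07:00–07:45 meets no B interval.
09:00–09:15 meets no B interval.
14:15–18:30 ∩ B → 14:15–14:30, 16:00–16:15.

14:15–14:30, 16:00–16:15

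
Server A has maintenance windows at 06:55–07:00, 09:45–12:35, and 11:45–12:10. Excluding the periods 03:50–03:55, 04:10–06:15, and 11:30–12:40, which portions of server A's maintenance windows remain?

A, merged: 06:55-07:00, 09:45-12:35.
06:55-07:00: no B overlap → unchanged.
09:45-12:35 minus B → 09:45-11:30.

06:55-07:00, 09:45-11:30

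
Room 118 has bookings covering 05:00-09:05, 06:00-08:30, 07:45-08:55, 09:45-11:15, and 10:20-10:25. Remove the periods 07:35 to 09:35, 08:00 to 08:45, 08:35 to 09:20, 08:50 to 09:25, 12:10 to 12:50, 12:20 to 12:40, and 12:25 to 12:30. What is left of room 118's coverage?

05:00-07:35, 09:45-11:15

Merge the first list: 05:00-09:05, 09:45-11:15.
Merge the second list: 07:35-09:35, 12:10-12:50.
05:00-09:05 with B removed leaves 05:00-07:35.
09:45-11:15 is untouched.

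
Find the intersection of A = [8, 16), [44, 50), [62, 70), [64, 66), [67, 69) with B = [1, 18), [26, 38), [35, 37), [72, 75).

[8, 16)

A, merged: [8, 16), [44, 50), [62, 70).
B, merged: [1, 18), [26, 38), [72, 75).
[8, 16) overlaps B on [8, 16).
[44, 50) falls entirely outside B.
[62, 70) falls entirely outside B.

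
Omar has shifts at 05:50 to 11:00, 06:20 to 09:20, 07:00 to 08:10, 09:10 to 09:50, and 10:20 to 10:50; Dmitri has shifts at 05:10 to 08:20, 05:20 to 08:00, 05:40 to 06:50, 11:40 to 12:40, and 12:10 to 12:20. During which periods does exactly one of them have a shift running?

05:10-05:50, 08:20-11:00, 11:40-12:40

First set merges to 05:50-11:00.
Second set merges to 05:10-08:20, 11:40-12:40.
Only in the first: 08:20-11:00.
Only in the second: 05:10-05:50, 11:40-12:40.
Together these are the periods covered by exactly one.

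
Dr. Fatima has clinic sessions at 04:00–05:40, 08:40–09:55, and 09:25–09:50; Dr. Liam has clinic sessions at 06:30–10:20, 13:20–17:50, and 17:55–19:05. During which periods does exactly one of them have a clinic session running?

Merge the first list: 04:00–05:40, 08:40–09:55.
A but not B: 04:00–05:40.
B but not A: 06:30–08:40, 09:55–10:20, 13:20–17:50, 17:55–19:05.
Combining gives A △ B.

04:00–05:40, 06:30–08:40, 09:55–10:20, 13:20–17:50, 17:55–19:05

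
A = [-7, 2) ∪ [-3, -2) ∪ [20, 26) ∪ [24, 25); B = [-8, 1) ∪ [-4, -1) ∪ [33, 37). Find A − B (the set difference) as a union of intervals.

[1, 2) ∪ [20, 26)

A, merged: [-7, 2), [20, 26).
B, merged: [-8, 1), [33, 37).
[-7, 2) \ B = [1, 2).
[20, 26): nothing removed.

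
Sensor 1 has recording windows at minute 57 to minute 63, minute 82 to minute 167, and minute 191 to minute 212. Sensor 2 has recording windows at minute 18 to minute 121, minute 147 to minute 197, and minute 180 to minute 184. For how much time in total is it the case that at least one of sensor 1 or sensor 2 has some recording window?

194 minutes

Second set merges to minute 18 to minute 121, minute 147 to minute 197.
A ∪ B = minute 18 to minute 212.
Total: 194 minutes.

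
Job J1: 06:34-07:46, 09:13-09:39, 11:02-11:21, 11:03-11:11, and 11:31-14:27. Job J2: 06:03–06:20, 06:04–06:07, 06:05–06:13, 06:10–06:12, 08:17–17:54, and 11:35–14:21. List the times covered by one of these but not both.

Merge the first list: 06:34-07:46, 09:13-09:39, 11:02-11:21, 11:31-14:27.
Merge the second list: 06:03-06:20, 08:17-17:54.
A \ B = 06:34-07:46.
B \ A = 06:03-06:20, 08:17-09:13, 09:39-11:02, 11:21-11:31, 14:27-17:54.
Union of the two gives the symmetric difference.

06:03-06:20, 06:34-07:46, 08:17-09:13, 09:39-11:02, 11:21-11:31, 14:27-17:54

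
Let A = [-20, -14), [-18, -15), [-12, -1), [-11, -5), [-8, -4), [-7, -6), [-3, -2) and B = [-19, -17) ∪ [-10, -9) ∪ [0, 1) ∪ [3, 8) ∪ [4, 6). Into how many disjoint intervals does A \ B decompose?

4

First set merges to [-20, -14), [-12, -1).
Second set merges to [-19, -17), [-10, -9), [0, 1), [3, 8).
A \ B = [-20, -19), [-17, -14), [-12, -10), [-9, -1).
That is 4 disjoint pieces.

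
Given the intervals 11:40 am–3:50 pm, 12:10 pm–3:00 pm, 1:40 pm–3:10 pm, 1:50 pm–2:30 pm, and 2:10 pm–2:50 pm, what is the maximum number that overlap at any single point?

5

Walk the sorted start/end points keeping a running depth.
The depth first hits 5 at 2:10 pm.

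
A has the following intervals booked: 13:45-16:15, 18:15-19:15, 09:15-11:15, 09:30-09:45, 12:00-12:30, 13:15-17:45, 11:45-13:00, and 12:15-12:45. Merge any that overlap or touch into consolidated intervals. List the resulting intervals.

Sort by start: 09:15–11:15, 09:30–09:45, 11:45–13:00, 12:00–12:30, 12:15–12:45, 13:15–17:45, 13:45–16:15, 18:15–19:15.
09:30–09:45 overlaps/touches 09:15–11:15 → extend to 09:15–11:15.
11:45–13:00 is disjoint → start new block.
12:00–12:30 overlaps/touches 11:45–13:00 → extend to 11:45–13:00.
12:15–12:45 overlaps/touches 11:45–13:00 → extend to 11:45–13:00.
13:15–17:45 is disjoint → start new block.
13:45–16:15 overlaps/touches 13:15–17:45 → extend to 13:15–17:45.
18:15–19:15 is disjoint → start new block.

09:15–11:15, 11:45–13:00, 13:15–17:45, 18:15–19:15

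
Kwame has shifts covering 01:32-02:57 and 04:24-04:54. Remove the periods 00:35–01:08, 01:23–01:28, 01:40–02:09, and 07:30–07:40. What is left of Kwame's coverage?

01:32-01:40, 02:09-02:57, 04:24-04:54

01:32-02:57 minus B → 01:32-01:40, 02:09-02:57.
04:24-04:54: no B overlap → unchanged.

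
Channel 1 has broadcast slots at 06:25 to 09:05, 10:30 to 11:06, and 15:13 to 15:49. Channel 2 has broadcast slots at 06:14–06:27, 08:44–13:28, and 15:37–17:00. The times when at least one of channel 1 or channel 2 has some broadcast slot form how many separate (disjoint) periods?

2

A ∪ B = 06:14–13:28, 15:13–17:00.
That is 2 disjoint pieces.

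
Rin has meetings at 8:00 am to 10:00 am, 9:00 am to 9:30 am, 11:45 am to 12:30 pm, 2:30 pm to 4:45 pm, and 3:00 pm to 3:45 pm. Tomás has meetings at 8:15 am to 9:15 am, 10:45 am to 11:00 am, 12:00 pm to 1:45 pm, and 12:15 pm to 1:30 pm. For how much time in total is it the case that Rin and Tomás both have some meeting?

1 h 30 min

Merge the first list: 8:00 am–10:00 am, 11:45 am–12:30 pm, 2:30 pm–4:45 pm.
Merge the second list: 8:15 am–9:15 am, 10:45 am–11:00 am, 12:00 pm–1:45 pm.
A ∩ B = 8:15 am–9:15 am, 12:00 pm–12:30 pm.
Total: 1 h + 30 min = 1 h 30 min.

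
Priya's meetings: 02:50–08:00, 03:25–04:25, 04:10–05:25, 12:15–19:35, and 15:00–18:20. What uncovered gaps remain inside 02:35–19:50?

02:35–02:50, 08:00–12:15, 19:35–19:50

The merged coverage is 02:50–08:00, 12:15–19:35.
Uncovered inside 02:35–19:50: 02:35–02:50, 08:00–12:15, 19:35–19:50.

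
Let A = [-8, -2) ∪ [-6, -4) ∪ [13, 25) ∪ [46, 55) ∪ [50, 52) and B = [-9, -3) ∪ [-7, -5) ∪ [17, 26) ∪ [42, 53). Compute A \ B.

[-3, -2) ∪ [13, 17) ∪ [53, 55)

Merge the first list: [-8, -2), [13, 25), [46, 55).
Merge the second list: [-9, -3), [17, 26), [42, 53).
[-8, -2) minus B → [-3, -2).
[13, 25) minus B → [13, 17).
[46, 55) minus B → [53, 55).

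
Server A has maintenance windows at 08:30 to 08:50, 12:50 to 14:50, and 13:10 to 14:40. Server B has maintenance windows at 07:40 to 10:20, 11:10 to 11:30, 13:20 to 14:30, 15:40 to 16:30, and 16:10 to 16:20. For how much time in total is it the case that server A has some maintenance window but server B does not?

50 min

Merge the first list: 08:30–08:50, 12:50–14:50.
Merge the second list: 07:40–10:20, 11:10–11:30, 13:20–14:30, 15:40–16:30.
A \ B = 12:50–13:20, 14:30–14:50.
Total: 30 min + 20 min = 50 min.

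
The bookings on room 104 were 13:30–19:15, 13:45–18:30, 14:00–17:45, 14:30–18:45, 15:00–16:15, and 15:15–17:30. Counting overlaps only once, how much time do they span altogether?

Merged: 13:30–19:15.
Length: 5 h 45 min.

5 h 45 min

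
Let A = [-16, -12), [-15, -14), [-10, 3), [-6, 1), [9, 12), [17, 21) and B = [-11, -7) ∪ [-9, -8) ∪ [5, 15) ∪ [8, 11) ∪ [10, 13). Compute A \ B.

A, merged: [-16, -12), [-10, 3), [9, 12), [17, 21).
B, merged: [-11, -7), [5, 15).
[-16, -12) is untouched.
[-10, 3) with B removed leaves [-7, 3).
[9, 12) lies entirely inside B → drops out.
[17, 21) is untouched.

[-16, -12) ∪ [-7, 3) ∪ [17, 21)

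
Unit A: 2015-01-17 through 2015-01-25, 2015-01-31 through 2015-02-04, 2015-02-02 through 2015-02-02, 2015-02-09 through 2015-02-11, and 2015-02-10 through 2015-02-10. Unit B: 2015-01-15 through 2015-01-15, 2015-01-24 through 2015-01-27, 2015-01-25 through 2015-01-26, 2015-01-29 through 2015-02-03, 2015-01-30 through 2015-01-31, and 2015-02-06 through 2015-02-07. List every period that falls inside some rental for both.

2015-01-24 through 2015-01-25, 2015-01-31 through 2015-02-03

A, merged: 2015-01-17 through 2015-01-25, 2015-01-31 through 2015-02-04, 2015-02-09 through 2015-02-11.
B, merged: 2015-01-15 through 2015-01-15, 2015-01-24 through 2015-01-27, 2015-01-29 through 2015-02-03, 2015-02-06 through 2015-02-07.
2015-01-17 through 2015-01-25 ∩ B → 2015-01-24 through 2015-01-25.
2015-01-31 through 2015-02-04 ∩ B → 2015-01-31 through 2015-02-03.
2015-02-09 through 2015-02-11 meets no B interval.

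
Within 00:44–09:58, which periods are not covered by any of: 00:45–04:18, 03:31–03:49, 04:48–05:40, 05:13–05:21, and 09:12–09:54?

The merged coverage is 00:45–04:18, 04:48–05:40, 09:12–09:54.
Complement within 00:44–09:58: 00:44–00:45, 04:18–04:48, 05:40–09:12, 09:54–09:58.

00:44–00:45, 04:18–04:48, 05:40–09:12, 09:54–09:58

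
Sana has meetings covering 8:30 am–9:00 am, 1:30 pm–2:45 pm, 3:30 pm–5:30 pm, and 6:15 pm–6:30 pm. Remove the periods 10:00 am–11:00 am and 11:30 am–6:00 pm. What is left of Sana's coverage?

8:30 am–9:00 am: no B overlap → unchanged.
1:30 pm–2:45 pm: fully covered by B → removed.
3:30 pm–5:30 pm: fully covered by B → removed.
6:15 pm–6:30 pm: no B overlap → unchanged.

8:30 am–9:00 am, 6:15 pm–6:30 pm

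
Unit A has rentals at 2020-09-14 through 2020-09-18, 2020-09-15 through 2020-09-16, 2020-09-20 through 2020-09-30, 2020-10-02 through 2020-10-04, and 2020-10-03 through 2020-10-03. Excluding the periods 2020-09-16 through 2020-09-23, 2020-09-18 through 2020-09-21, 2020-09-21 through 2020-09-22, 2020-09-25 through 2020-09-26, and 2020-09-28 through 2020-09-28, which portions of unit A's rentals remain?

First set merges to 2020-09-14 through 2020-09-18, 2020-09-20 through 2020-09-30, 2020-10-02 through 2020-10-04.
Second set merges to 2020-09-16 through 2020-09-23, 2020-09-25 through 2020-09-26, 2020-09-28 through 2020-09-28.
2020-09-14 through 2020-09-18 \ B = 2020-09-14 through 2020-09-15.
2020-09-20 through 2020-09-30 \ B = 2020-09-24 through 2020-09-24, 2020-09-27 through 2020-09-27, 2020-09-29 through 2020-09-30.
2020-10-02 through 2020-10-04: nothing removed.

2020-09-14 through 2020-09-15, 2020-09-24 through 2020-09-24, 2020-09-27 through 2020-09-27, 2020-09-29 through 2020-09-30, 2020-10-02 through 2020-10-04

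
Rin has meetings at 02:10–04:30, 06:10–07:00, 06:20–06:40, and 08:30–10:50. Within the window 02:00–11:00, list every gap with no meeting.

02:00–02:10, 04:30–06:10, 07:00–08:30, 10:50–11:00

Covered (merged): 02:10–04:30, 06:10–07:00, 08:30–10:50.
Uncovered inside 02:00–11:00: 02:00–02:10, 04:30–06:10, 07:00–08:30, 10:50–11:00.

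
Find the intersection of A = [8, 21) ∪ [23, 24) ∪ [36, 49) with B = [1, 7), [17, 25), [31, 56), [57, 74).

[17, 21) ∪ [23, 24) ∪ [36, 49)

[8, 21) overlaps B on [17, 21).
[23, 24) overlaps B on [23, 24).
[36, 49) overlaps B on [36, 49).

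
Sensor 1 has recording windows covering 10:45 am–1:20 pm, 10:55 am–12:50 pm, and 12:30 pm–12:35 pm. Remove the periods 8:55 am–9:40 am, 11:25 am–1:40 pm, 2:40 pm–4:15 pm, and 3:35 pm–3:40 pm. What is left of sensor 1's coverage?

10:45 am-11:25 am

A, merged: 10:45 am-1:20 pm.
B, merged: 8:55 am-9:40 am, 11:25 am-1:40 pm, 2:40 pm-4:15 pm.
10:45 am-1:20 pm \ B = 10:45 am-11:25 am.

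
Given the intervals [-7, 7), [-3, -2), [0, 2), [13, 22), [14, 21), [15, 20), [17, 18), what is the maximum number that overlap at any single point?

Walk the sorted start/end points keeping a running depth.
The depth first hits 4 at 17.

4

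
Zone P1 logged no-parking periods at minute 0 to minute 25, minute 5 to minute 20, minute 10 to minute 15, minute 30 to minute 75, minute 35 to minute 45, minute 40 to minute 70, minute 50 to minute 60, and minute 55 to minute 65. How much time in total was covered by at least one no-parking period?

Merged: minute 0 to minute 25, minute 30 to minute 75.
Lengths: 25 minutes + 45 minutes = 70 minutes.

70 minutes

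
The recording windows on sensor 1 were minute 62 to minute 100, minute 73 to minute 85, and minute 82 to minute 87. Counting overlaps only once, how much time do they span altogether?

Merged: minute 62 to minute 100.
Length: 38 minutes.

38 minutes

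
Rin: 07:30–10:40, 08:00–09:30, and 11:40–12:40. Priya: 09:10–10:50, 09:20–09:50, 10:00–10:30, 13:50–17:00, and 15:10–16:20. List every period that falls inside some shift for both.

A, merged: 07:30–10:40, 11:40–12:40.
B, merged: 09:10–10:50, 13:50–17:00.
07:30–10:40 meets the second set on 09:10–10:40.
11:40–12:40: no overlap with the second set.

09:10–10:40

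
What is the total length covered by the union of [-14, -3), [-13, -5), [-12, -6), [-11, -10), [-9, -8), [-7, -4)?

Merged: [-14, -3).
Length: 11.

11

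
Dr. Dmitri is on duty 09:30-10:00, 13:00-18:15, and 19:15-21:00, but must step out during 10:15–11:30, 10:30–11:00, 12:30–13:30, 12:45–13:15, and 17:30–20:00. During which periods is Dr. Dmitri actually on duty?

Second set merges to 10:15–11:30, 12:30–13:30, 17:30–20:00.
09:30–10:00: no B overlap → unchanged.
13:00–18:15 minus B → 13:30–17:30.
19:15–21:00 minus B → 20:00–21:00.

09:30–10:00, 13:30–17:30, 20:00–21:00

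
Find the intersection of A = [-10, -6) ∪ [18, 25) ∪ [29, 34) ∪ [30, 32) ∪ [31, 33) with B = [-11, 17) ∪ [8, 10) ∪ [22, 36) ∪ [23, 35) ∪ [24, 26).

[-10, -6) ∪ [22, 25) ∪ [29, 34)

A, merged: [-10, -6), [18, 25), [29, 34).
B, merged: [-11, 17), [22, 36).
[-10, -6) overlaps B on [-10, -6).
[18, 25) overlaps B on [22, 25).
[29, 34) overlaps B on [29, 34).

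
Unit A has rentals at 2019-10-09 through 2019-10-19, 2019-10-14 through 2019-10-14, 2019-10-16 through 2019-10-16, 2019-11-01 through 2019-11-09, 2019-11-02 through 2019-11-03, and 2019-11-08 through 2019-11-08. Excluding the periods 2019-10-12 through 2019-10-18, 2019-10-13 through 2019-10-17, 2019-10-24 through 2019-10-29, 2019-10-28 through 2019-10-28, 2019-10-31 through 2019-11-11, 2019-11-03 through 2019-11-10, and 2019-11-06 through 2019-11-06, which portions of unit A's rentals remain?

2019-10-09 through 2019-10-11, 2019-10-19 through 2019-10-19

A, merged: 2019-10-09 through 2019-10-19, 2019-11-01 through 2019-11-09.
B, merged: 2019-10-12 through 2019-10-18, 2019-10-24 through 2019-10-29, 2019-10-31 through 2019-11-11.
2019-10-09 through 2019-10-19 with B removed leaves 2019-10-09 through 2019-10-11, 2019-10-19 through 2019-10-19.
2019-11-01 through 2019-11-09 lies entirely inside B → drops out.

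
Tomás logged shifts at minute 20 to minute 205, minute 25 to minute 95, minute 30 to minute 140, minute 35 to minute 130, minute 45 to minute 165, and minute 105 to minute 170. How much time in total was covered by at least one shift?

185 minutes

Merged: minute 20 to minute 205.
Length: 185 minutes.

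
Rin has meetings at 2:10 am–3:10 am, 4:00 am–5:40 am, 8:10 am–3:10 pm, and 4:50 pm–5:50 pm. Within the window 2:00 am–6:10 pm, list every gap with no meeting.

2:00 am–2:10 am, 3:10 am–4:00 am, 5:40 am–8:10 am, 3:10 pm–4:50 pm, 5:50 pm–6:10 pm

The merged coverage is 2:10 am–3:10 am, 4:00 am–5:40 am, 8:10 am–3:10 pm, 4:50 pm–5:50 pm.
Complement within 2:00 am–6:10 pm: 2:00 am–2:10 am, 3:10 am–4:00 am, 5:40 am–8:10 am, 3:10 pm–4:50 pm, 5:50 pm–6:10 pm.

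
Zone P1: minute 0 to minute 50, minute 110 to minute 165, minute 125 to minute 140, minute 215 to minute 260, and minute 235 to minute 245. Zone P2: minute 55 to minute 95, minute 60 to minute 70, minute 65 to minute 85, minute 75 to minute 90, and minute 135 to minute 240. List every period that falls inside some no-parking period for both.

First set merges to minute 0 to minute 50, minute 110 to minute 165, minute 215 to minute 260.
Second set merges to minute 55 to minute 95, minute 135 to minute 240.
minute 0 to minute 50 meets no B interval.
minute 110 to minute 165 ∩ B → minute 135 to minute 165.
minute 215 to minute 260 ∩ B → minute 215 to minute 240.

minute 135 to minute 165, minute 215 to minute 240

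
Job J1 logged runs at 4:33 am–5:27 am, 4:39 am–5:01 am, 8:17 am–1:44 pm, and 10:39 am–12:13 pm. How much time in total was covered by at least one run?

Merged: 4:33 am–5:27 am, 8:17 am–1:44 pm.
Lengths: 54 min + 5 h 27 min = 6 h 21 min.

6 h 21 min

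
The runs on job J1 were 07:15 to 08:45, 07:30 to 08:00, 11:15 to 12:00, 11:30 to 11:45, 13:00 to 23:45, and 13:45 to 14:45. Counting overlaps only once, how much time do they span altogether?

13 h

Merged: 07:15-08:45, 11:15-12:00, 13:00-23:45.
Lengths: 1 h 30 min + 45 min + 10 h 45 min = 13 h.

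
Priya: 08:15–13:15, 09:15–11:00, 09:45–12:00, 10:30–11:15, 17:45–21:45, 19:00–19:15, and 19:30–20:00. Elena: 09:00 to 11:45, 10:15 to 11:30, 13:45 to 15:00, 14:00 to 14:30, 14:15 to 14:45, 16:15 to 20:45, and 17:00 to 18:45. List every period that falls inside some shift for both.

09:00-11:45, 17:45-20:45

A, merged: 08:15-13:15, 17:45-21:45.
B, merged: 09:00-11:45, 13:45-15:00, 16:15-20:45.
08:15-13:15 overlaps B on 09:00-11:45.
17:45-21:45 overlaps B on 17:45-20:45.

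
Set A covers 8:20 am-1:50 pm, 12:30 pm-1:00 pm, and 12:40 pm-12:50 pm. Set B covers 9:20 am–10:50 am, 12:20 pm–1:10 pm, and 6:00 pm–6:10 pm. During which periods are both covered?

A, merged: 8:20 am-1:50 pm.
8:20 am-1:50 pm meets the second set on 9:20 am-10:50 am, 12:20 pm-1:10 pm.

9:20 am-10:50 am, 12:20 pm-1:10 pm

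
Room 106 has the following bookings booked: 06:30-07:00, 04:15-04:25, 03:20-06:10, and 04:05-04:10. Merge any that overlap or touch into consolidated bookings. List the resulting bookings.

Sort by start: 03:20–06:10, 04:05–04:10, 04:15–04:25, 06:30–07:00.
04:05–04:10 overlaps/touches 03:20–06:10 → extend to 03:20–06:10.
04:15–04:25 overlaps/touches 03:20–06:10 → extend to 03:20–06:10.
06:30–07:00 is disjoint → start new block.

03:20–06:10, 06:30–07:00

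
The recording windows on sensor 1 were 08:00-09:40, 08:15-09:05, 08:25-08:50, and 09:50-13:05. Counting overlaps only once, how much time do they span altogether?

4 h 55 min

Merged: 08:00–09:40, 09:50–13:05.
Lengths: 1 h 40 min + 3 h 15 min = 4 h 55 min.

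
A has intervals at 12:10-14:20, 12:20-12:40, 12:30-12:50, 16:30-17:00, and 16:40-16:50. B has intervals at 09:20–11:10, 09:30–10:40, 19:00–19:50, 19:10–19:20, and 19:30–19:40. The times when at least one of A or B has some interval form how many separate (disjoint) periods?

4

First set merges to 12:10–14:20, 16:30–17:00.
Second set merges to 09:20–11:10, 19:00–19:50.
A ∪ B = 09:20–11:10, 12:10–14:20, 16:30–17:00, 19:00–19:50.
That is 4 disjoint pieces.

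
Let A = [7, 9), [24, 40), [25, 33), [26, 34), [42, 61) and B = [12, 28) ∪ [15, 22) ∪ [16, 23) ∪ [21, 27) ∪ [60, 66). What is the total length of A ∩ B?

5

A, merged: [7, 9), [24, 40), [42, 61).
B, merged: [12, 28), [60, 66).
A ∩ B = [24, 28), [60, 61).
Total: 4 + 1 = 5.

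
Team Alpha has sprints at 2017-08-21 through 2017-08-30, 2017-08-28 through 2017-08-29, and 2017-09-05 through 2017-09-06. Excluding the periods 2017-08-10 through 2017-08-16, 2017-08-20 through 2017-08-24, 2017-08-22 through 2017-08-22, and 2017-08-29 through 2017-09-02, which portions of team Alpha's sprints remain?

2017-08-25 through 2017-08-28, 2017-09-05 through 2017-09-06

Merge the first list: 2017-08-21 through 2017-08-30, 2017-09-05 through 2017-09-06.
Merge the second list: 2017-08-10 through 2017-08-16, 2017-08-20 through 2017-08-24, 2017-08-29 through 2017-09-02.
2017-08-21 through 2017-08-30 minus B → 2017-08-25 through 2017-08-28.
2017-09-05 through 2017-09-06: no B overlap → unchanged.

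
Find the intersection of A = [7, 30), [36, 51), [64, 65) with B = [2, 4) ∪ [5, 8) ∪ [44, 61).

[7, 30) meets the second set on [7, 8).
[36, 51) meets the second set on [44, 51).
[64, 65): no overlap with the second set.

[7, 8) ∪ [44, 51)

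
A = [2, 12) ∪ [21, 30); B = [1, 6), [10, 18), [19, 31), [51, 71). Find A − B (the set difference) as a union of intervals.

[2, 12) with B removed leaves [6, 10).
[21, 30) lies entirely inside B → drops out.

[6, 10)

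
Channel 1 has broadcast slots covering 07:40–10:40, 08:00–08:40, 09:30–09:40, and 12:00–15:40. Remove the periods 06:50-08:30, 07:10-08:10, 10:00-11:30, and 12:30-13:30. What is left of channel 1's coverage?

08:30–10:00, 12:00–12:30, 13:30–15:40

A, merged: 07:40–10:40, 12:00–15:40.
B, merged: 06:50–08:30, 10:00–11:30, 12:30–13:30.
07:40–10:40 minus B → 08:30–10:00.
12:00–15:40 minus B → 12:00–12:30, 13:30–15:40.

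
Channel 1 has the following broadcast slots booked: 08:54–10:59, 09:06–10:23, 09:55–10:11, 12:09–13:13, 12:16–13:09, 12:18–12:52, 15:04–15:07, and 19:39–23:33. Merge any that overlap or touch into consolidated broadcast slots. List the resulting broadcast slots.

09:06–10:23 overlaps/touches 08:54–10:59 → extend to 08:54–10:59.
09:55–10:11 overlaps/touches 08:54–10:59 → extend to 08:54–10:59.
12:09–13:13 is disjoint → start new block.
12:16–13:09 overlaps/touches 12:09–13:13 → extend to 12:09–13:13.
12:18–12:52 overlaps/touches 12:09–13:13 → extend to 12:09–13:13.
15:04–15:07 is disjoint → start new block.
19:39–23:33 is disjoint → start new block.

08:54–10:59, 12:09–13:13, 15:04–15:07, 19:39–23:33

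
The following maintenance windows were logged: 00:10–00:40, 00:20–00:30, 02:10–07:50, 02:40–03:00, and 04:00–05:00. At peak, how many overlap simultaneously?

2

Sweep endpoints in order; track running count of active intervals.
Peak of 2 reached at 00:20.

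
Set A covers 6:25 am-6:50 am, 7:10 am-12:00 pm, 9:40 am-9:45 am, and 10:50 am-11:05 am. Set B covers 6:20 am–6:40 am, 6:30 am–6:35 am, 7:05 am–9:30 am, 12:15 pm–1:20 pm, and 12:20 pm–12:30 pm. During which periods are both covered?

6:25 am–6:40 am, 7:10 am–9:30 am

Merge the first list: 6:25 am–6:50 am, 7:10 am–12:00 pm.
Merge the second list: 6:20 am–6:40 am, 7:05 am–9:30 am, 12:15 pm–1:20 pm.
6:25 am–6:50 am ∩ B → 6:25 am–6:40 am.
7:10 am–12:00 pm ∩ B → 7:10 am–9:30 am.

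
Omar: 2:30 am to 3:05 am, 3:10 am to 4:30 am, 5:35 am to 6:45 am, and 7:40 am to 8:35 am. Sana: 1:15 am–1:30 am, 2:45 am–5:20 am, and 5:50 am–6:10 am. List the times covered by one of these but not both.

1:15 am–1:30 am, 2:30 am–2:45 am, 3:05 am–3:10 am, 4:30 am–5:20 am, 5:35 am–5:50 am, 6:10 am–6:45 am, 7:40 am–8:35 am

A \ B = 2:30 am–2:45 am, 5:35 am–5:50 am, 6:10 am–6:45 am, 7:40 am–8:35 am.
B \ A = 1:15 am–1:30 am, 3:05 am–3:10 am, 4:30 am–5:20 am.
Union of the two gives the symmetric difference.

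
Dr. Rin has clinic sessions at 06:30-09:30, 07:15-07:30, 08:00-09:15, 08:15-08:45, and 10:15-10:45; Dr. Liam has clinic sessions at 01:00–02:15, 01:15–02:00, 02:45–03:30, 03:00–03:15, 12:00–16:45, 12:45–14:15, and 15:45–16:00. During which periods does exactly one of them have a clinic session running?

First set merges to 06:30–09:30, 10:15–10:45.
Second set merges to 01:00–02:15, 02:45–03:30, 12:00–16:45.
Only in the first: 06:30–09:30, 10:15–10:45.
Only in the second: 01:00–02:15, 02:45–03:30, 12:00–16:45.
Together these are the periods covered by exactly one.

01:00–02:15, 02:45–03:30, 06:30–09:30, 10:15–10:45, 12:00–16:45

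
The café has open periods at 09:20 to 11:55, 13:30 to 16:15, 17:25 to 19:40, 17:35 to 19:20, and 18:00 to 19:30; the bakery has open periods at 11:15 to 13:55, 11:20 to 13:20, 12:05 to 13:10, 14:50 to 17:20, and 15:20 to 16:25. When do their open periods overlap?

11:15–11:55, 13:30–13:55, 14:50–16:15

First set merges to 09:20–11:55, 13:30–16:15, 17:25–19:40.
Second set merges to 11:15–13:55, 14:50–17:20.
09:20–11:55 meets the second set on 11:15–11:55.
13:30–16:15 meets the second set on 13:30–13:55, 14:50–16:15.
17:25–19:40: no overlap with the second set.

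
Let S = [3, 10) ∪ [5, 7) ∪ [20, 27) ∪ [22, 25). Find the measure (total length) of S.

Merged: [3, 10), [20, 27).
Lengths: 7 + 7 = 14.

14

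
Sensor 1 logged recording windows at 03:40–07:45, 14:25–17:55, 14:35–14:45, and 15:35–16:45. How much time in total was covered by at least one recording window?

7 h 35 min

Merged: 03:40-07:45, 14:25-17:55.
Lengths: 4 h 5 min + 3 h 30 min = 7 h 35 min.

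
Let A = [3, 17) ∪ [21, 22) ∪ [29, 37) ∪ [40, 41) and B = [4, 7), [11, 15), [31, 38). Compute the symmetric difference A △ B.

[3, 4) ∪ [7, 11) ∪ [15, 17) ∪ [21, 22) ∪ [29, 31) ∪ [37, 38) ∪ [40, 41)

Only in the first: [3, 4), [7, 11), [15, 17), [21, 22), [29, 31), [40, 41).
Only in the second: [37, 38).
Together these are the periods covered by exactly one.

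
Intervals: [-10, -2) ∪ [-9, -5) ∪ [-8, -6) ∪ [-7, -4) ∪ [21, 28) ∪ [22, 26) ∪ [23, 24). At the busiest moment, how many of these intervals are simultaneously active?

4

Walk the sorted start/end points keeping a running depth.
The depth first hits 4 at -7.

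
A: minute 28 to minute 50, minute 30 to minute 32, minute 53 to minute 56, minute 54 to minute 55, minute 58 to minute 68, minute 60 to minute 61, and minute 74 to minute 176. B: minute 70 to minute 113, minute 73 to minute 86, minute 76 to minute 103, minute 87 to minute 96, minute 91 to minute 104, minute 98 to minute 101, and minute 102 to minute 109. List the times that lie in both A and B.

A, merged: minute 28 to minute 50, minute 53 to minute 56, minute 58 to minute 68, minute 74 to minute 176.
B, merged: minute 70 to minute 113.
minute 28 to minute 50 falls entirely outside B.
minute 53 to minute 56 falls entirely outside B.
minute 58 to minute 68 falls entirely outside B.
minute 74 to minute 176 overlaps B on minute 74 to minute 113.

minute 74 to minute 113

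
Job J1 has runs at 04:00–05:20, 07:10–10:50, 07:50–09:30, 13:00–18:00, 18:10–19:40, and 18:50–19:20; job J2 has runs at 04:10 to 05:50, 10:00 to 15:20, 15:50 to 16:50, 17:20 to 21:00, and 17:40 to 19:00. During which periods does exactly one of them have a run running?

A, merged: 04:00-05:20, 07:10-10:50, 13:00-18:00, 18:10-19:40.
B, merged: 04:10-05:50, 10:00-15:20, 15:50-16:50, 17:20-21:00.
Only in the first: 04:00-04:10, 07:10-10:00, 15:20-15:50, 16:50-17:20.
Only in the second: 05:20-05:50, 10:50-13:00, 18:00-18:10, 19:40-21:00.
Together these are the periods covered by exactly one.

04:00-04:10, 05:20-05:50, 07:10-10:00, 10:50-13:00, 15:20-15:50, 16:50-17:20, 18:00-18:10, 19:40-21:00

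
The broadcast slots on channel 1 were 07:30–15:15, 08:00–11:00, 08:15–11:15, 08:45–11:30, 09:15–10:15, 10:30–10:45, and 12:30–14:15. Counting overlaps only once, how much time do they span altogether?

Merged: 07:30–15:15.
Length: 7 h 45 min.

7 h 45 min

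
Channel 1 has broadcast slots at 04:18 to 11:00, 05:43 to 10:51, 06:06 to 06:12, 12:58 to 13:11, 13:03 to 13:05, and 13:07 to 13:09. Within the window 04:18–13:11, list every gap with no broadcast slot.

11:00–12:58

Covered (merged): 04:18–11:00, 12:58–13:11.
Gaps within 04:18–13:11: 11:00–12:58.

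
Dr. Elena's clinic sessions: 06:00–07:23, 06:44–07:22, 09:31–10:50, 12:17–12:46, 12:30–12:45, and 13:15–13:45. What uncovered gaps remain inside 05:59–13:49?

After merging, the occupied span is 06:00-07:23, 09:31-10:50, 12:17-12:46, 13:15-13:45.
Uncovered inside 05:59-13:49: 05:59-06:00, 07:23-09:31, 10:50-12:17, 12:46-13:15, 13:45-13:49.

05:59-06:00, 07:23-09:31, 10:50-12:17, 12:46-13:15, 13:45-13:49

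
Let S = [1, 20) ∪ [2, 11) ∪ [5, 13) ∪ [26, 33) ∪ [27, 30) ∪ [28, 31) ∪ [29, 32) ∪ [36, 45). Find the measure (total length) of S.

Merged: [1, 20), [26, 33), [36, 45).
Lengths: 19 + 7 + 9 = 35.

35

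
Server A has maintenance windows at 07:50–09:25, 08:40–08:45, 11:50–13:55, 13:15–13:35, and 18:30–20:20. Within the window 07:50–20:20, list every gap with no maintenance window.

After merging, the occupied span is 07:50–09:25, 11:50–13:55, 18:30–20:20.
Complement within 07:50–20:20: 09:25–11:50, 13:55–18:30.

09:25–11:50, 13:55–18:30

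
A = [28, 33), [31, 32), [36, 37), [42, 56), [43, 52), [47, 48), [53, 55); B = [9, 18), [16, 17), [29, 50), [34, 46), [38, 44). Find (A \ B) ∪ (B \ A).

Merge the first list: [28, 33), [36, 37), [42, 56).
Merge the second list: [9, 18), [29, 50).
Only in the first: [28, 29), [50, 56).
Only in the second: [9, 18), [33, 36), [37, 42).
Together these are the periods covered by exactly one.

[9, 18) ∪ [28, 29) ∪ [33, 36) ∪ [37, 42) ∪ [50, 56)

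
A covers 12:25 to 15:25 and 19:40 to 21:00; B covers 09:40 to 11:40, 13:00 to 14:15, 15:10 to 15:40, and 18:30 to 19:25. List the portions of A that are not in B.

12:25–15:25 \ B = 12:25–13:00, 14:15–15:10.
19:40–21:00: nothing removed.

12:25–13:00, 14:15–15:10, 19:40–21:00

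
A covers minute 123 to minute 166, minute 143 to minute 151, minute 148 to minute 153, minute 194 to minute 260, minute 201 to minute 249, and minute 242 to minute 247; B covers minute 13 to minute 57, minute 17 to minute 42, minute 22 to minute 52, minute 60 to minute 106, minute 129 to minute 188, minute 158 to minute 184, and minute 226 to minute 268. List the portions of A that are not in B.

Merge the first list: minute 123 to minute 166, minute 194 to minute 260.
Merge the second list: minute 13 to minute 57, minute 60 to minute 106, minute 129 to minute 188, minute 226 to minute 268.
minute 123 to minute 166 \ B = minute 123 to minute 129.
minute 194 to minute 260 \ B = minute 194 to minute 226.

minute 123 to minute 129, minute 194 to minute 226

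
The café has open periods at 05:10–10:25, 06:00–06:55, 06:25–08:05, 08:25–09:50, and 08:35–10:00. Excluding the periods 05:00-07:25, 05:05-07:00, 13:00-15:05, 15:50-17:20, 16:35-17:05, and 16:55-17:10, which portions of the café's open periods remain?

07:25-10:25

First set merges to 05:10-10:25.
Second set merges to 05:00-07:25, 13:00-15:05, 15:50-17:20.
05:10-10:25 with B removed leaves 07:25-10:25.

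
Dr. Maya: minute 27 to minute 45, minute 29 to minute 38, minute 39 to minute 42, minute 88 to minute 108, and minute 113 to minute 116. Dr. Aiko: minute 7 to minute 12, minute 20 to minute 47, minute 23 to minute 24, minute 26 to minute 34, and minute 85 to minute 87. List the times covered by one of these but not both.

A, merged: minute 27 to minute 45, minute 88 to minute 108, minute 113 to minute 116.
B, merged: minute 7 to minute 12, minute 20 to minute 47, minute 85 to minute 87.
A but not B: minute 88 to minute 108, minute 113 to minute 116.
B but not A: minute 7 to minute 12, minute 20 to minute 27, minute 45 to minute 47, minute 85 to minute 87.
Combining gives A △ B.

minute 7 to minute 12, minute 20 to minute 27, minute 45 to minute 47, minute 85 to minute 87, minute 88 to minute 108, minute 113 to minute 116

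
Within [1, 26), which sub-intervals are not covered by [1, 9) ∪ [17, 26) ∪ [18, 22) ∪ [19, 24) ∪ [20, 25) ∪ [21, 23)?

[9, 17)

After merging, the occupied span is [1, 9), [17, 26).
Gaps within [1, 26): [9, 17).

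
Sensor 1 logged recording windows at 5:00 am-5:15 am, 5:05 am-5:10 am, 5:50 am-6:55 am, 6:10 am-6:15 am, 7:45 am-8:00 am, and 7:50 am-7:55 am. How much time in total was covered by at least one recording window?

1 h 35 min

Merged: 5:00 am–5:15 am, 5:50 am–6:55 am, 7:45 am–8:00 am.
Lengths: 15 min + 1 h 5 min + 15 min = 1 h 35 min.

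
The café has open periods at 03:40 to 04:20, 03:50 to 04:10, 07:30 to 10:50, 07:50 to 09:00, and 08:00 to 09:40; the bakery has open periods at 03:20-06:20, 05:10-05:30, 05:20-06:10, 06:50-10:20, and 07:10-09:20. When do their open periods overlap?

03:40–04:20, 07:30–10:20

Merge the first list: 03:40–04:20, 07:30–10:50.
Merge the second list: 03:20–06:20, 06:50–10:20.
03:40–04:20 meets the second set on 03:40–04:20.
07:30–10:50 meets the second set on 07:30–10:20.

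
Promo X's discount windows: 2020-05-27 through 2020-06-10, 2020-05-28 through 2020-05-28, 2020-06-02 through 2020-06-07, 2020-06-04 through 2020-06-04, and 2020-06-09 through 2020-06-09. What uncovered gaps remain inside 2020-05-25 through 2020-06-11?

2020-05-25 through 2020-05-26, 2020-06-11 through 2020-06-11

Covered (merged): 2020-05-27 through 2020-06-10.
Complement within 2020-05-25 through 2020-06-11: 2020-05-25 through 2020-05-26, 2020-06-11 through 2020-06-11.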